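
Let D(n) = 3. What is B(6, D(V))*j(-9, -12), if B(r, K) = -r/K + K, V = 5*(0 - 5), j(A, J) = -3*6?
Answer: -18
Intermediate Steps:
j(A, J) = -18
V = -25 (V = 5*(-5) = -25)
B(r, K) = K - r/K (B(r, K) = -r/K + K = K - r/K)
B(6, D(V))*j(-9, -12) = (3 - 1*6/3)*(-18) = (3 - 1*6*⅓)*(-18) = (3 - 2)*(-18) = 1*(-18) = -18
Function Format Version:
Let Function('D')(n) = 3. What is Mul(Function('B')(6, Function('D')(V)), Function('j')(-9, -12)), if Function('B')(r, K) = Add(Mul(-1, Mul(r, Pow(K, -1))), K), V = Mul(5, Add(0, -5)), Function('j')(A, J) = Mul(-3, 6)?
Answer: -18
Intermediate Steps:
Function('j')(A, J) = -18
V = -25 (V = Mul(5, -5) = -25)
Function('B')(r, K) = Add(K, Mul(-1, r, Pow(K, -1))) (Function('B')(r, K) = Add(Mul(-1, r, Pow(K, -1)), K) = Add(K, Mul(-1, r, Pow(K, -1))))
Mul(Function('B')(6, Function('D')(V)), Function('j')(-9, -12)) = Mul(Add(3, Mul(-1, 6, Pow(3, -1))), -18) = Mul(Add(3, Mul(-1, 6, Rational(1, 3))), -18) = Mul(Add(3, -2), -18) = Mul(1, -18) = -18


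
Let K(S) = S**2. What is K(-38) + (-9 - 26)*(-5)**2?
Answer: 569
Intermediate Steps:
K(-38) + (-9 - 26)*(-5)**2 = (-38)**2 + (-9 - 26)*(-5)**2 = 1444 - 35*25 = 1444 - 875 = 569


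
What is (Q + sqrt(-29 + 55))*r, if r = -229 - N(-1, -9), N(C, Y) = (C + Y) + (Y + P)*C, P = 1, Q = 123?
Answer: -27921 - 227*sqrt(26) ≈ -29078.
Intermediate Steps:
N(C, Y) = C + Y + C*(1 + Y) (N(C, Y) = (C + Y) + (Y + 1)*C = (C + Y) + (1 + Y)*C = (C + Y) + C*(1 + Y) = C + Y + C*(1 + Y))
r = -227 (r = -229 - (-9 + 2*(-1) - 1*(-9)) = -229 - (-9 - 2 + 9) = -229 - 1*(-2) = -229 + 2 = -227)
(Q + sqrt(-29 + 55))*r = (123 + sqrt(-29 + 55))*(-227) = (123 + sqrt(26))*(-227) = -27921 - 227*sqrt(26)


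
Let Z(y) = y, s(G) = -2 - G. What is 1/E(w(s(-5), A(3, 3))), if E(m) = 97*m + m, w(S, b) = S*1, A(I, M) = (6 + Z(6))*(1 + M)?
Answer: 1/294 ≈ 0.0034014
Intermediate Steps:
A(I, M) = 12 + 12*M (A(I, M) = (6 + 6)*(1 + M) = 12*(1 + M) = 12 + 12*M)
w(S, b) = S
E(m) = 98*m
1/E(w(s(-5), A(3, 3))) = 1/(98*(-2 - 1*(-5))) = 1/(98*(-2 + 5)) = 1/(98*3) = 1/294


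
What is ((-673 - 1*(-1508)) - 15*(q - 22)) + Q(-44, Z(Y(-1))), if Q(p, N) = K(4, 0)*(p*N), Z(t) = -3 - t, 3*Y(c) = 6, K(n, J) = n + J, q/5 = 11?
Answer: 1220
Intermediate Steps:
q = 55 (q = 5*11 = 55)
K(n, J) = J + n
Y(c) = 2 (Y(c) = (⅓)*6 = 2)
Q(p, N) = 4*N*p (Q(p, N) = (0 + 4)*(p*N) = 4*(N*p) = 4*N*p)
((-673 - 1*(-1508)) - 15*(q - 22)) + Q(-44, Z(Y(-1))) = ((-673 - 1*(-1508)) - 15*(55 - 22)) + 4*(-3 - 1*2)*(-44) = ((-673 + 1508) - 15*33) + 4*(-3 - 2)*(-44) = (835 - 495) + 4*(-5)*(-44) = 340 + 880 = 1220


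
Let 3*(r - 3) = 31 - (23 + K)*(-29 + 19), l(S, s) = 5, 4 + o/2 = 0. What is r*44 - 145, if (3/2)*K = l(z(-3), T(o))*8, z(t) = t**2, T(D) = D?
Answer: 69535/9 ≈ 7726.1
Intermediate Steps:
o = -8 (o = -8 + 2*0 = -8 + 0 = -8)
K = 80/3 (K = 2*(5*8)/3 = (2/3)*40 = 80/3 ≈ 26.667)
r = 1610/9 (r = 3 + (31 - (23 + 80/3)*(-29 + 19))/3 = 3 + (31 - 149*(-10)/3)/3 = 3 + (31 - 1*(-1490/3))/3 = 3 + (31 + 1490/3)/3 = 3 + (1/3)*(1583/3) = 3 + 1583/9 = 1610/9 ≈ 178.89)
r*44 - 145 = (1610/9)*44 - 145 = 70840/9 - 145 = 69535/9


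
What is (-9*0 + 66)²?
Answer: 4356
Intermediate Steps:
(-9*0 + 66)² = (0 + 66)² = 66² = 4356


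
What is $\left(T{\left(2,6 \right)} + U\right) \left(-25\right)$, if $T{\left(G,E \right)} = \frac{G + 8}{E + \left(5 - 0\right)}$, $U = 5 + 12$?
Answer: $- \frac{4925}{11} \approx -447.73$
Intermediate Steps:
$U = 17$
$T{\left(G,E \right)} = \frac{8 + G}{5 + E}$ ($T{\left(G,E \right)} = \frac{8 + G}{E + \left(5 + 0\right)} = \frac{8 + G}{E + 5} = \frac{8 + G}{5 + E}$)
$\left(T{\left(2,6 \right)} + U\right) \left(-25\right) = \left(\frac{8 + 2}{5 + 6} + 17\right) \left(-25\right) = \left(\frac{1}{11} \cdot 10 + 17\right) \left(-25\right) = \left(\frac{10}{11} + 17\right) \left(-25\right) = \frac{197}{11} \left(-25\right) = - \frac{4925}{11}$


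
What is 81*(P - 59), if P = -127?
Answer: -15066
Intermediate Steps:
81*(P - 59) = 81*(-127 - 59) = 81*(-186) = -15066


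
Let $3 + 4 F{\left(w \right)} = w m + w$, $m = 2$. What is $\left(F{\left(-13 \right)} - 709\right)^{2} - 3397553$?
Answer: $- \frac{11519491}{4} \approx -2.8799 \cdot 10^{6}$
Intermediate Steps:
$F{\left(w \right)} = - \frac{3}{4} + \frac{3 w}{4}$ ($F{\left(w \right)} = - \frac{3}{4} + \frac{w 2 + w}{4} = - \frac{3}{4} + \frac{2 w + w}{4} = - \frac{3}{4} + \frac{3 w}{4}$)
$\left(F{\left(-13 \right)} - 709\right)^{2} - 3397553 = \left(\left(- \frac{3}{4} + \frac{3}{4} \left(-13\right)\right) - 709\right)^{2} - 3397553 = \left(\left(- \frac{3}{4} - \frac{39}{4}\right) - 709\right)^{2} - 3397553 = \left(- \frac{21}{2} - 709\right)^{2} - 3397553 = \left(- \frac{1439}{2}\right)^{2} - 3397553 = \frac{2070721}{4} - 3397553 = - \frac{11519491}{4}$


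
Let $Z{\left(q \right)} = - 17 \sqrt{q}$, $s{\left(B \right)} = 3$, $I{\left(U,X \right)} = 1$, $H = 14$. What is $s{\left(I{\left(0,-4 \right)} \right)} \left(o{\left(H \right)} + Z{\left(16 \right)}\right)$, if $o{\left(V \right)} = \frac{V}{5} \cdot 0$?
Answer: $-204$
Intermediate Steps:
$o{\left(V \right)} = 0$ ($o{\left(V \right)} = \frac{V}{5} \cdot 0 = 0$)
$s{\left(I{\left(0,-4 \right)} \right)} \left(o{\left(H \right)} + Z{\left(16 \right)}\right) = 3 \left(0 - 17 \sqrt{16}\right) = 3 \left(0 - 68\right) = 3 \left(-68\right) = -204$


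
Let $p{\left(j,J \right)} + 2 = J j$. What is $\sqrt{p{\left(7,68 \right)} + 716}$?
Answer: $\sqrt{1190} \approx 34.496$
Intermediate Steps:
$p{\left(j,J \right)} = -2 + J j$
$\sqrt{p{\left(7,68 \right)} + 716} = \sqrt{\left(-2 + 68 \cdot 7\right) + 716} = \sqrt{\left(-2 + 476\right) + 716} = \sqrt{474 + 716} = \sqrt{1190}$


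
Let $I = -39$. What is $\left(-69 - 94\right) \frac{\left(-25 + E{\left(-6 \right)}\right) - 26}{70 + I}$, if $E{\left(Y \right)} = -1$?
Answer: $\frac{8476}{31} \approx 273.42$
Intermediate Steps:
$\left(-69 - 94\right) \frac{\left(-25 + E{\left(-6 \right)}\right) - 26}{70 + I} = \left(-69 - 94\right) \frac{\left(-25 - 1\right) - 26}{70 - 39} = - 163 \frac{-26 - 26}{31} = - 163 \left(\left(-52\right) \frac{1}{31}\right) = \left(-163\right) \left(- \frac{52}{31}\right) = \frac{8476}{31}$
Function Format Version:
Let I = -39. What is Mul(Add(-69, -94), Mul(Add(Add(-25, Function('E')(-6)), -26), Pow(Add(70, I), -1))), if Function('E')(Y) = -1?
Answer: Rational(8476, 31) ≈ 273.42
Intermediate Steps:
Mul(Add(-69, -94), Mul(Add(Add(-25, Function('E')(-6)), -26), Pow(Add(70, I), -1))) = Mul(Add(-69, -94), Mul(Add(Add(-25, -1), -26), Pow(Add(70, -39), -1))) = Mul(-163, Mul(Add(-26, -26), Pow(31, -1))) = Mul(-163, Mul(-52, Rational(1, 31))) = Mul(-163, Rational(-52, 31)) = Rational(8476, 31)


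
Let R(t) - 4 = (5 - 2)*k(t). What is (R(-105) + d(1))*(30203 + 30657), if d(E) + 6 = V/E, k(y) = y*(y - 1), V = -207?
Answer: 2019395660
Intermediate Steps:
k(y) = y*(-1 + y)
d(E) = -6 - 207/E
R(t) = 4 + 3*t*(-1 + t) (R(t) = 4 + (5 - 2)*(t*(-1 + t)) = 4 + 3*(t*(-1 + t)) = 4 + 3*t*(-1 + t))
(R(-105) + d(1))*(30203 + 30657) = ((4 + 3*(-105)*(-1 - 105)) + (-6 - 207/1))*(30203 + 30657) = ((4 + 3*(-105)*(-106)) + (-6 - 207*1))*60860 = ((4 + 33390) + (-6 - 207))*60860 = (33394 - 213)*60860 = 33181*60860 = 2019395660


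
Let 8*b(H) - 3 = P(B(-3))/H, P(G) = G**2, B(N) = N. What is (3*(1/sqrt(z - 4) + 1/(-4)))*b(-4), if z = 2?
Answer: -9/128 - 9*I*sqrt(2)/64 ≈ -0.070313 - 0.19887*I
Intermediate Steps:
b(H) = 3/8 + 9/(8*H) (b(H) = 3/8 + ((-3)**2/H)/8 = 3/8 + (9/H)/8 = 3/8 + 9/(8*H))
(3*(1/sqrt(z - 4) + 1/(-4)))*b(-4) = (3*(1/sqrt(2 - 4) + 1/(-4)))*((3/8)*(3 - 4)/(-4)) = (3*(1/sqrt(-2) + 1*(-1/4)))*((3/8)*(-1/4)*(-1)) = (3*(1/(I*sqrt(2)) - 1/4))*(3/32) = (3*(1*(-I*sqrt(2)/2) - 1/4))*(3/32) = (3*(-I*sqrt(2)/2 - 1/4))*(3/32) = (3*(-1/4 - I*sqrt(2)/2))*(3/32) = (-3/4 - 3*I*sqrt(2)/2)*(3/32) = -9/128 - 9*I*sqrt(2)/64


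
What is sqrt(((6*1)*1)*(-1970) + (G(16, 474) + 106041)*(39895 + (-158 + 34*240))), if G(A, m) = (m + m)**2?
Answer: sqrt(48124259445) ≈ 2.1937e+5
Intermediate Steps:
G(A, m) = 4*m**2 (G(A, m) = (2*m)**2 = 4*m**2)
sqrt(((6*1)*1)*(-1970) + (G(16, 474) + 106041)*(39895 + (-158 + 34*240))) = sqrt(((6*1)*1)*(-1970) + (4*474**2 + 106041)*(39895 + (-158 + 34*240))) = sqrt((6*1)*(-1970) + (4*224676 + 106041)*(39895 + (-158 + 8160))) = sqrt(6*(-1970) + (898704 + 106041)*(39895 + 8002)) = sqrt(-11820 + 1004745*47897) = sqrt(-11820 + 48124271265) = sqrt(48124259445)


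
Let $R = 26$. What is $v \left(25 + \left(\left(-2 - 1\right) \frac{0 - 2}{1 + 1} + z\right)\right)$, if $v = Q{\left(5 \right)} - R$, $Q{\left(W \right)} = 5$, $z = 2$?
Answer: $-630$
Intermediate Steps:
$v = -21$ ($v = 5 - 26 = -21$)
$v \left(25 + \left(\left(-2 - 1\right) \frac{0 - 2}{1 + 1} + z\right)\right) = - 21 \left(25 + \left(\left(-2 - 1\right) \frac{0 - 2}{1 + 1} + 2\right)\right) = - 21 \left(25 - \left(-2 + 3 \left(- \frac{2}{2}\right)\right)\right) = - 21 \left(25 - \left(-2 + 3 \left(\left(-2\right) \frac{1}{2}\right)\right)\right) = - 21 \left(25 + \left(\left(-3\right) \left(-1\right) + 2\right)\right) = - 21 \left(25 + \left(3 + 2\right)\right) = - 21 \left(25 + 5\right) = \left(-21\right) 30 = -630$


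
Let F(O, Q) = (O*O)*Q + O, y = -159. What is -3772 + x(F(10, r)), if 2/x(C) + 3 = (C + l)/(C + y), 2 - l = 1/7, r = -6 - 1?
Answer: -24546575/6506 ≈ -3772.9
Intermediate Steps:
r = -7
F(O, Q) = O + Q*O² (F(O, Q) = O²*Q + O = Q*O² + O = O + Q*O²)
l = 13/7 (l = 2 - 1/7 = 2 - 1*⅐ = 2 - ⅐ = 13/7 ≈ 1.8571)
x(C) = 2/(-3 + (13/7 + C)/(-159 + C)) (x(C) = 2/(-3 + (C + 13/7)/(C - 159)) = 2/(-3 + (13/7 + C)/(-159 + C)))
-3772 + x(F(10, r)) = -3772 + 7*(159 - 10*(1 + 10*(-7)))/(-1676 + 7*(10*(1 + 10*(-7)))) = -3772 + 7*(159 - 10*(1 - 70))/(-1676 + 7*(10*(1 - 70))) = -3772 + 7*(159 - 10*(-69))/(-1676 + 7*(10*(-69))) = -3772 + 7*(159 - 1*(-690))/(-1676 + 7*(-690)) = -3772 + 7*(159 + 690)/(-1676 - 4830) = -3772 + 7*849/(-6506) = -3772 + 7*(-1/6506)*849 = -3772 - 5943/6506 = -24546575/6506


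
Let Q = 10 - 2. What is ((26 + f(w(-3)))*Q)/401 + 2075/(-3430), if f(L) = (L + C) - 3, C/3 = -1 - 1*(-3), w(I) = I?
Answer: -23727/275086 ≈ -0.086253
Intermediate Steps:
Q = 8
C = 6 (C = 3*(-1 - 1*(-3)) = 3*(-1 + 3) = 3*2 = 6)
f(L) = 3 + L (f(L) = (L + 6) - 3 = (6 + L) - 3 = 3 + L)
((26 + f(w(-3)))*Q)/401 + 2075/(-3430) = ((26 + (3 - 3))*8)/401 + 2075/(-3430) = ((26 + 0)*8)*(1/401) + 2075*(-1/3430) = (26*8)*(1/401) - 415/686 = 208*(1/401) - 415/686 = 208/401 - 415/686 = -23727/275086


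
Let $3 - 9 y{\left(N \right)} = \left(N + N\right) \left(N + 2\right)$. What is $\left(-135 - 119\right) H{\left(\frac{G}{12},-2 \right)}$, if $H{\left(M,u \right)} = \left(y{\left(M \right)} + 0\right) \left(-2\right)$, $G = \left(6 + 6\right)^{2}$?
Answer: $-18796$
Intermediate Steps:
$G = 144$ ($G = 12^{2} = 144$)
$y{\left(N \right)} = \frac{1}{3} - \frac{2 N \left(2 + N\right)}{9}$ ($y{\left(N \right)} = \frac{1}{3} - \frac{\left(N + N\right) \left(N + 2\right)}{9} = \frac{1}{3} - \frac{2 N \left(2 + N\right)}{9}$)
$H{\left(M,u \right)} = - \frac{2}{3} + \frac{4 M^{2}}{9} + \frac{8 M}{9}$ ($H{\left(M,u \right)} = \left(\left(\frac{1}{3} - \frac{4 M}{9} - \frac{2 M^{2}}{9}\right) + 0\right) \left(-2\right) = \left(\frac{1}{3} - \frac{4 M}{9} - \frac{2 M^{2}}{9}\right) \left(-2\right) = - \frac{2}{3} + \frac{4 M^{2}}{9} + \frac{8 M}{9}$)
$\left(-135 - 119\right) H{\left(\frac{G}{12},-2 \right)} = \left(-135 - 119\right) \left(- \frac{2}{3} + \frac{4 \left(\frac{144}{12}\right)^{2}}{9} + \frac{8 \cdot \frac{144}{12}}{9}\right) = - 254 \left(- \frac{2}{3} + \frac{4 \left(144 \cdot \frac{1}{12}\right)^{2}}{9} + \frac{8 \cdot 144 \cdot \frac{1}{12}}{9}\right) = - 254 \left(- \frac{2}{3} + \frac{4 \cdot 12^{2}}{9} + \frac{8}{9} \cdot 12\right) = - 254 \left(- \frac{2}{3} + \frac{4}{9} \cdot 144 + \frac{32}{3}\right) = - 254 \left(- \frac{2}{3} + 64 + \frac{32}{3}\right) = \left(-254\right) 74 = -18796$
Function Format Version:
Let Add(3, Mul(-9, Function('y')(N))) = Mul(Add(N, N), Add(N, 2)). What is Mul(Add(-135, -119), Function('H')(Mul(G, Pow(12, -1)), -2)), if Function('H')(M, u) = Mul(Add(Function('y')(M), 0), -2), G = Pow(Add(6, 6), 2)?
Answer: -18796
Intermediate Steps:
G = 144 (G = Pow(12, 2) = 144)
Function('y')(N) = Add(Rational(1, 3), Mul(Rational(-2, 9), N, Add(2, N))) (Function('y')(N) = Add(Rational(1, 3), Mul(Rational(-1, 9), Mul(Add(N, N), Add(N, 2)))) = Add(Rational(1, 3), Mul(Rational(-1, 9), Mul(Mul(2, N), Add(2, N)))) = Add(Rational(1, 3), Mul(Rational(-1, 9), Mul(2, N, Add(2, N)))) = Add(Rational(1, 3), Mul(Rational(-2, 9), N, Add(2, N))))
Function('H')(M, u) = Add(Rational(-2, 3), Mul(Rational(4, 9), Pow(M, 2)), Mul(Rational(8, 9), M)) (Function('H')(M, u) = Mul(Add(Add(Rational(1, 3), Mul(Rational(-4, 9), M), Mul(Rational(-2, 9), Pow(M, 2))), 0), -2) = Mul(Add(Rational(1, 3), Mul(Rational(-4, 9), M), Mul(Rational(-2, 9), Pow(M, 2))), -2) = Add(Rational(-2, 3), Mul(Rational(4, 9), Pow(M, 2)), Mul(Rational(8, 9), M)))
Mul(Add(-135, -119), Function('H')(Mul(G, Pow(12, -1)), -2)) = Mul(Add(-135, -119), Add(Rational(-2, 3), Mul(Rational(4, 9), Pow(Mul(144, Pow(12, -1)), 2)), Mul(Rational(8, 9), Mul(144, Pow(12, -1))))) = Mul(-254, Add(Rational(-2, 3), Mul(Rational(4, 9), Pow(Mul(144, Rational(1, 12)), 2)), Mul(Rational(8, 9), Mul(144, Rational(1, 12))))) = Mul(-254, Add(Rational(-2, 3), Mul(Rational(4, 9), Pow(12, 2)), Mul(Rational(8, 9), 12))) = Mul(-254, Add(Rational(-2, 3), Mul(Rational(4, 9), 144), Rational(32, 3))) = Mul(-254, Add(Rational(-2, 3), 64, Rational(32, 3))) = Mul(-254, 74) = -18796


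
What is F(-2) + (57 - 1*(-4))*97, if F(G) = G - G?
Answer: 5917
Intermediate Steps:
F(G) = 0
F(-2) + (57 - 1*(-4))*97 = 0 + (57 - 1*(-4))*97 = 0 + (57 + 4)*97 = 0 + 61*97 = 0 + 5917 = 5917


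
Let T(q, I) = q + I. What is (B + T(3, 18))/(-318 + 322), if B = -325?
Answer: -76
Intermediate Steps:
T(q, I) = I + q
(B + T(3, 18))/(-318 + 322) = (-325 + (18 + 3))/(-318 + 322) = (-325 + 21)/4 = -304*1/4 = -76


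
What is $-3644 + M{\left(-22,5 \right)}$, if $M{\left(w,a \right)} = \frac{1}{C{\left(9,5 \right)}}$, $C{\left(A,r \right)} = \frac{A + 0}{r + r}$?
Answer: $- \frac{32786}{9} \approx -3642.9$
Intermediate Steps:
$C{\left(A,r \right)} = \frac{A}{2 r}$
$M{\left(w,a \right)} = \frac{10}{9}$ ($M{\left(w,a \right)} = \frac{1}{\frac{1}{2} \cdot 9 \cdot \frac{1}{5}} = \frac{1}{\frac{9}{10}} = \frac{10}{9}$)
$-3644 + M{\left(-22,5 \right)} = -3644 + \frac{10}{9} = - \frac{32786}{9}$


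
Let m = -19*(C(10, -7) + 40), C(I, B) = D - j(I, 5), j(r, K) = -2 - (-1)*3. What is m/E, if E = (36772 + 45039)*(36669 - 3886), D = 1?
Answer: -760/2682010013 ≈ -2.8337e-7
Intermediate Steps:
j(r, K) = 1 (j(r, K) = -2 - 1*(-3) = -2 + 3 = 1)
C(I, B) = 0 (C(I, B) = 1 - 1*1 = 1 - 1 = 0)
E = 2682010013 (E = 81811*32783 = 2682010013)
m = -760 (m = -19*(0 + 40) = -19*40 = -760)
m/E = -760/2682010013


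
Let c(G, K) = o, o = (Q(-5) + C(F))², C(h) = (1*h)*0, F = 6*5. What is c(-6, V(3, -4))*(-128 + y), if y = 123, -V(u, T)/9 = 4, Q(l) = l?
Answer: -125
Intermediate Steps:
V(u, T) = -36 (V(u, T) = -9*4 = -36)
F = 30
C(h) = 0 (C(h) = h*0 = 0)
o = 25 (o = (-5 + 0)² = (-5)² = 25)
c(G, K) = 25
c(-6, V(3, -4))*(-128 + y) = 25*(-128 + 123) = 25*(-5) = -125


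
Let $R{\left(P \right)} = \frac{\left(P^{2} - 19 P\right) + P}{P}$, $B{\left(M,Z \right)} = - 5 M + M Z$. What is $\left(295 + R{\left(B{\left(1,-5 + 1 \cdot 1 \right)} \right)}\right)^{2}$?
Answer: $71824$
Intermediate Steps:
$R{\left(P \right)} = \frac{P^{2} - 18 P}{P}$
$\left(295 + R{\left(B{\left(1,-5 + 1 \cdot 1 \right)} \right)}\right)^{2} = \left(295 - \left(18 - \left(-5 + \left(-5 + 1 \cdot 1\right)\right)\right)\right)^{2} = \left(295 - \left(18 - \left(-5 + \left(-5 + 1\right)\right)\right)\right)^{2} = \left(295 - \left(18 - \left(-5 - 4\right)\right)\right)^{2} = \left(295 + \left(-18 + 1 \left(-9\right)\right)\right)^{2} = \left(295 - 27\right)^{2} = 268^{2} = 71824$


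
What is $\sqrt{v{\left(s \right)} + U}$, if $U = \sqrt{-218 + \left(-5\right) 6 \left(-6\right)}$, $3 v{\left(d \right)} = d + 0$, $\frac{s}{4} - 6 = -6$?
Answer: $\sqrt[4]{38} \sqrt{i} \approx 1.7556 + 1.7556 i$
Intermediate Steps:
$s = 0$ ($s = 24 + 4 \left(-6\right) = 24 - 24 = 0$)
$v{\left(d \right)} = \frac{d}{3}$ ($v{\left(d \right)} = \frac{d + 0}{3} = \frac{d}{3}$)
$U = i \sqrt{38}$ ($U = \sqrt{-218 - -180} = \sqrt{-218 + 180} = \sqrt{-38} = i \sqrt{38} \approx 6.1644 i$)
$\sqrt{v{\left(s \right)} + U} = \sqrt{\frac{1}{3} \cdot 0 + i \sqrt{38}} = \sqrt{0 + i \sqrt{38}} = \sqrt{i \sqrt{38}} = \sqrt[4]{38} \sqrt{i}$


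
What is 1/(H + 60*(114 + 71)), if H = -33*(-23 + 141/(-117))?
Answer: 13/154684 ≈ 8.4042e-5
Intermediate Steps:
H = 10384/13 (H = -33*(-23 + 141*(-1/117)) = -33*(-23 - 47/39) = -33*(-944/39) = 10384/13 ≈ 798.77)
1/(H + 60*(114 + 71)) = 1/(10384/13 + 60*(114 + 71)) = 1/(10384/13 + 60*185) = 1/(10384/13 + 11100) = 1/(154684/13) = 13/154684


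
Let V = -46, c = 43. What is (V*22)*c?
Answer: -43516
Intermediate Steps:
(V*22)*c = -46*22*43 = -1012*43 = -43516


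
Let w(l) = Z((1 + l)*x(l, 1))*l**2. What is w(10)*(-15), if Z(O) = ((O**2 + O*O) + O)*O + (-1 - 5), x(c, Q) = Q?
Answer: -4165500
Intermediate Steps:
Z(O) = -6 + O*(O + 2*O**2) (Z(O) = ((O**2 + O**2) + O)*O - 6 = (2*O**2 + O)*O - 6 = (O + 2*O**2)*O - 6 = O*(O + 2*O**2) - 6 = -6 + O*(O + 2*O**2))
w(l) = l**2*(-6 + (1 + l)**2 + 2*(1 + l)**3) (w(l) = (-6 + ((1 + l)*1)**2 + 2*((1 + l)*1)**3)*l**2 = (-6 + (1 + l)**2 + 2*(1 + l)**3)*l**2 = l**2*(-6 + (1 + l)**2 + 2*(1 + l)**3))
w(10)*(-15) = (10**2*(-6 + (1 + 10)**2 + 2*(1 + 10)**3))*(-15) = (100*(-6 + 11**2 + 2*11**3))*(-15) = (100*(-6 + 121 + 2*1331))*(-15) = (100*(-6 + 121 + 2662))*(-15) = (100*2777)*(-15) = 277700*(-15) = -4165500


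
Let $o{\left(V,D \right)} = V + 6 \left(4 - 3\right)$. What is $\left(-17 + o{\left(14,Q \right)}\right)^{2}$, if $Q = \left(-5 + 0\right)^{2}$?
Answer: $9$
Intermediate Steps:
$Q = 25$ ($Q = \left(-5\right)^{2} = 25$)
$o{\left(V,D \right)} = 6 + V$ ($o{\left(V,D \right)} = V + 6 \cdot 1 = V + 6 = 6 + V$)
$\left(-17 + o{\left(14,Q \right)}\right)^{2} = \left(-17 + \left(6 + 14\right)\right)^{2} = \left(-17 + 20\right)^{2} = 3^{2} = 9$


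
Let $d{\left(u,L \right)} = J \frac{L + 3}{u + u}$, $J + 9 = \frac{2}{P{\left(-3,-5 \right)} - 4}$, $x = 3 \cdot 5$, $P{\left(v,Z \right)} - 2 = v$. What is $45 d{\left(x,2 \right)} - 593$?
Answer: $- \frac{1327}{2} \approx -663.5$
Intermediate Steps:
$P{\left(v,Z \right)} = 2 + v$
$x = 15$
$J = - \frac{47}{5}$ ($J = -9 + \frac{2}{\left(2 - 3\right) - 4} = -9 + \frac{2}{-1 - 4} = -9 + \frac{2}{-5} = -9 + 2 \left(- \frac{1}{5}\right) = -9 - \frac{2}{5} = - \frac{47}{5} \approx -9.4$)
$d{\left(u,L \right)} = - \frac{47 \left(3 + L\right)}{10 u}$ ($d{\left(u,L \right)} = - \frac{47 \frac{L + 3}{u + u}}{5} = - \frac{47 \frac{3 + L}{2 u}}{5} = - \frac{47 \left(3 + L\right)}{10 u}$)
$45 d{\left(x,2 \right)} - 593 = 45 \frac{47 \left(-3 - 2\right)}{10 \cdot 15} - 593 = 45 \cdot \frac{47}{10} \cdot \frac{1}{15} \left(-3 - 2\right) - 593 = 45 \cdot \frac{47}{10} \cdot \frac{1}{15} \left(-5\right) - 593 = 45 \left(- \frac{47}{30}\right) - 593 = - \frac{141}{2} - 593 = - \frac{1327}{2}$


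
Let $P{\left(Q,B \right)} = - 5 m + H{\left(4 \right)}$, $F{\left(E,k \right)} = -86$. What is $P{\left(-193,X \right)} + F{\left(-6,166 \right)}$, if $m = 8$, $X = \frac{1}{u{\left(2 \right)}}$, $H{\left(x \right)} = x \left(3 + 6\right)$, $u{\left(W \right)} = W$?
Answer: $-90$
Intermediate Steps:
$H{\left(x \right)} = 9 x$ ($H{\left(x \right)} = x 9 = 9 x$)
$X = \frac{1}{2} \approx 0.5$
$P{\left(Q,B \right)} = -4$ ($P{\left(Q,B \right)} = \left(-5\right) 8 + 9 \cdot 4 = -40 + 36 = -4$)
$P{\left(-193,X \right)} + F{\left(-6,166 \right)} = -4 - 86 = -90$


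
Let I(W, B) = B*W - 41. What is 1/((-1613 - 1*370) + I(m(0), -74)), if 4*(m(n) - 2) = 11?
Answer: -2/4751 ≈ -0.00042096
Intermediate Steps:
m(n) = 19/4 (m(n) = 2 + (¼)*11 = 2 + 11/4 = 19/4)
I(W, B) = -41 + B*W
1/((-1613 - 1*370) + I(m(0), -74)) = 1/((-1613 - 1*370) + (-41 - 74*19/4)) = 1/((-1613 - 370) + (-41 - 703/2)) = 1/(-1983 - 785/2) = 1/(-4751/2) = -2/4751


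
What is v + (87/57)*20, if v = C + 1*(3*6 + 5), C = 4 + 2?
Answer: 1131/19 ≈ 59.526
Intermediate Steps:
C = 6
v = 29 (v = 6 + 1*(3*6 + 5) = 6 + 1*(18 + 5) = 6 + 1*23 = 6 + 23 = 29)
v + (87/57)*20 = 29 + (87/57)*20 = 29 + (87*(1/57))*20 = 29 + (29/19)*20 = 29 + 580/19 = 1131/19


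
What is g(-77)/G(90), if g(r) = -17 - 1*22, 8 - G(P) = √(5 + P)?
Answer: 312/31 + 39*√95/31 ≈ 22.327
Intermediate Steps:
G(P) = 8 - √(5 + P)
g(r) = -39 (g(r) = -17 - 22 = -39)
g(-77)/G(90) = -39/(8 - √(5 + 90)) = -39/(8 - √95)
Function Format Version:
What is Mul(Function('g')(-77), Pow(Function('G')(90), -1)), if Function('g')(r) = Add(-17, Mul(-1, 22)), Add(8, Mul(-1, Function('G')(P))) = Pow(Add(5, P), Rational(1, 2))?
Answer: Add(Rational(312, 31), Mul(Rational(39, 31), Pow(95, Rational(1, 2)))) ≈ 22.327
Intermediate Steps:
Function('G')(P) = Add(8, Mul(-1, Pow(Add(5, P), Rational(1, 2))))
Function('g')(r) = -39 (Function('g')(r) = Add(-17, -22) = -39)
Mul(Function('g')(-77), Pow(Function('G')(90), -1)) = Mul(-39, Pow(Add(8, Mul(-1, Pow(Add(5, 90), Rational(1, 2)))), -1)) = Mul(-39, Pow(Add(8, Mul(-1, Pow(95, Rational(1, 2)))), -1))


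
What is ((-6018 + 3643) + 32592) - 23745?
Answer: 6472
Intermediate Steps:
((-6018 + 3643) + 32592) - 23745 = (-2375 + 32592) - 23745 = 30217 - 23745 = 6472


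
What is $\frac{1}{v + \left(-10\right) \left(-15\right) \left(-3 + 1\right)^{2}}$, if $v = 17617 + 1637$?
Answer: $\frac{1}{19854} \approx 5.0368 \cdot 10^{-5}$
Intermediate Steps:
$v = 19254$
$\frac{1}{v + \left(-10\right) \left(-15\right) \left(-3 + 1\right)^{2}} = \frac{1}{19254 + \left(-10\right) \left(-15\right) \left(-3 + 1\right)^{2}} = \frac{1}{19254 + 150 \left(-2\right)^{2}} = \frac{1}{19254 + 150 \cdot 4} = \frac{1}{19254 + 600} = \frac{1}{19854}$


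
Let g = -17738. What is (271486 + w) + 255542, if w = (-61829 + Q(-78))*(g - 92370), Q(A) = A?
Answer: 6816982984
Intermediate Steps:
w = 6816455956 (w = (-61829 - 78)*(-17738 - 92370) = -61907*(-110108) = 6816455956)
(271486 + w) + 255542 = (271486 + 6816455956) + 255542 = 6816727442 + 255542 = 6816982984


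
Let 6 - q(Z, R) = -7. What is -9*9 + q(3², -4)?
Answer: -68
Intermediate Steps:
q(Z, R) = 13 (q(Z, R) = 6 - 1*(-7) = 6 + 7 = 13)
-9*9 + q(3², -4) = -9*9 + 13 = -81 + 13 = -68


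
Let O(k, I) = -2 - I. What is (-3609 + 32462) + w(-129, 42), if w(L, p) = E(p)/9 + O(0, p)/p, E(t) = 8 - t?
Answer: 1817435/63 ≈ 28848.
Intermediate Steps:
w(L, p) = 8/9 - p/9 + (-2 - p)/p (w(L, p) = (8 - p)/9 + (-2 - p)/p = (8 - p)*(⅑) + (-2 - p)/p = (8/9 - p/9) + (-2 - p)/p = 8/9 - p/9 + (-2 - p)/p)
(-3609 + 32462) + w(-129, 42) = (-3609 + 32462) + (⅑)*(-18 - 1*42 - 1*42²)/42 = 28853 + (⅑)*(1/42)*(-18 - 42 - 1*1764) = 28853 + (⅑)*(1/42)*(-18 - 42 - 1764) = 28853 + (⅑)*(1/42)*(-1824) = 28853 - 304/63 = 1817435/63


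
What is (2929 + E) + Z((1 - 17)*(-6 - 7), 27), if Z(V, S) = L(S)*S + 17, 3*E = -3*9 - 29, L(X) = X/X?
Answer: 8863/3 ≈ 2954.3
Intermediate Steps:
L(X) = 1
E = -56/3 (E = (-3*9 - 29)/3 = (-27 - 29)/3 = (⅓)*(-56) = -56/3 ≈ -18.667)
Z(V, S) = 17 + S (Z(V, S) = 1*S + 17 = S + 17 = 17 + S)
(2929 + E) + Z((1 - 17)*(-6 - 7), 27) = (2929 - 56/3) + (17 + 27) = 8731/3 + 44 = 8863/3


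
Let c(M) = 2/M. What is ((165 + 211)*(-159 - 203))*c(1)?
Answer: -272224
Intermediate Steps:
((165 + 211)*(-159 - 203))*c(1) = ((165 + 211)*(-159 - 203))*(2/1) = (376*(-362))*(2*1) = -136112*2 = -272224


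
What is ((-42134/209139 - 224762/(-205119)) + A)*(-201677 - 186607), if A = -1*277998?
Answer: 514503315317343362296/4766486949 ≈ 1.0794e+11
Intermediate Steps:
A = -277998
((-42134/209139 - 224762/(-205119)) + A)*(-201677 - 186607) = ((-42134/209139 - 224762/(-205119)) - 277998)*(-201677 - 186607) = ((-42134*1/209139 - 224762*(-1/205119)) - 277998)*(-388284) = ((-42134/209139 + 224762/205119) - 277998)*(-388284) = (12788005324/14299460847 - 277998)*(-388284) = -3975208728538982/14299460847*(-388284) = 514503315317343362296/4766486949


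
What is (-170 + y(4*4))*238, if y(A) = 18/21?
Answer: -40256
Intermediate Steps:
y(A) = 6/7 (y(A) = 18*(1/21) = 6/7)
(-170 + y(4*4))*238 = (-170 + 6/7)*238 = -1184/7*238 = -40256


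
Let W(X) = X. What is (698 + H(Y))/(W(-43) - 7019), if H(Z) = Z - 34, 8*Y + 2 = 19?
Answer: -5329/56496 ≈ -0.094325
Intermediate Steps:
Y = 17/8 (Y = -1/4 + (1/8)*19 = -1/4 + 19/8 = 17/8 ≈ 2.1250)
H(Z) = -34 + Z
(698 + H(Y))/(W(-43) - 7019) = (698 + (-34 + 17/8))/(-43 - 7019) = (698 - 255/8)/(-7062) = (5329/8)*(-1/7062) = -5329/56496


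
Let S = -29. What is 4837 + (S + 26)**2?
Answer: 4846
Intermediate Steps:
4837 + (S + 26)**2 = 4837 + (-29 + 26)**2 = 4837 + (-3)**2 = 4837 + 9 = 4846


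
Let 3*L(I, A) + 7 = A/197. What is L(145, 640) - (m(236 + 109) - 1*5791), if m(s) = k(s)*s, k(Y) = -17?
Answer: 6887957/591 ≈ 11655.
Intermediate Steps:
m(s) = -17*s
L(I, A) = -7/3 + A/591 (L(I, A) = -7/3 + (A/197)/3 = -7/3 + A/591)
L(145, 640) - (m(236 + 109) - 1*5791) = (-7/3 + (1/591)*640) - (-17*(236 + 109) - 1*5791) = (-7/3 + 640/591) - (-17*345 - 5791) = -739/591 - (-5865 - 5791) = -739/591 - 1*(-11656) = -739/591 + 11656 = 6887957/591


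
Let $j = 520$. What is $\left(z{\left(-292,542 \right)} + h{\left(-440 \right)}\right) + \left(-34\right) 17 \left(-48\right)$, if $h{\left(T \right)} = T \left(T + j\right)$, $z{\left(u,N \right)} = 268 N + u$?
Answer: $137508$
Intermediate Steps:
$z{\left(u,N \right)} = u + 268 N$
$h{\left(T \right)} = T \left(520 + T\right)$ ($h{\left(T \right)} = T \left(T + 520\right) = T \left(520 + T\right)$)
$\left(z{\left(-292,542 \right)} + h{\left(-440 \right)}\right) + \left(-34\right) 17 \left(-48\right) = \left(\left(-292 + 268 \cdot 542\right) - 440 \left(520 - 440\right)\right) + \left(-34\right) 17 \left(-48\right) = \left(\left(-292 + 145256\right) - 35200\right) - -27744 = \left(144964 - 35200\right) + 27744 = 109764 + 27744 = 137508$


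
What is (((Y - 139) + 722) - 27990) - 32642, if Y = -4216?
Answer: -64265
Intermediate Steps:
(((Y - 139) + 722) - 27990) - 32642 = (((-4216 - 139) + 722) - 27990) - 32642 = ((-4355 + 722) - 27990) - 32642 = (-3633 - 27990) - 32642 = -31623 - 32642 = -64265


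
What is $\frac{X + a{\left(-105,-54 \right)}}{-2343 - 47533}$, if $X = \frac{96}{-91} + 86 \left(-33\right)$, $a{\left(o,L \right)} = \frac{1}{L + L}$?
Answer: $\frac{27902323}{490181328} \approx 0.056922$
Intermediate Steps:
$a{\left(o,L \right)} = \frac{1}{2 L}$
$X = - \frac{258354}{91}$ ($X = 96 \left(- \frac{1}{91}\right) - 2838 = - \frac{96}{91} - 2838 = - \frac{258354}{91} \approx -2839.1$)
$\frac{X + a{\left(-105,-54 \right)}}{-2343 - 47533} = \frac{- \frac{258354}{91} + \frac{1}{2 \left(-54\right)}}{-2343 - 47533} = \frac{- \frac{258354}{91} + \frac{1}{2} \left(- \frac{1}{54}\right)}{-49876} = \left(- \frac{258354}{91} - \frac{1}{108}\right) \left(- \frac{1}{49876}\right) = \left(- \frac{27902323}{9828}\right) \left(- \frac{1}{49876}\right) = \frac{27902323}{490181328}$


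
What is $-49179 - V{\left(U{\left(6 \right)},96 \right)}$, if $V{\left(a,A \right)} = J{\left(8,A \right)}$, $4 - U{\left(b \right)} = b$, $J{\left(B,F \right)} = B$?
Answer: $-49187$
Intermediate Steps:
$U{\left(b \right)} = 4 - b$
$V{\left(a,A \right)} = 8$
$-49179 - V{\left(U{\left(6 \right)},96 \right)} = -49179 - 8 = -49187$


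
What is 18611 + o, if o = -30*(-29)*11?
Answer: 28181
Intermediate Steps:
o = 9570 (o = 870*11 = 9570)
18611 + o = 18611 + 9570 = 28181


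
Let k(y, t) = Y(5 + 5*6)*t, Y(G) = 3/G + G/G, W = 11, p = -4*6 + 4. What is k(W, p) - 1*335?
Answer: -2497/7 ≈ -356.71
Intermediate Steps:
p = -20 (p = -24 + 4 = -20)
Y(G) = 1 + 3/G (Y(G) = 3/G + 1 = 1 + 3/G)
k(y, t) = 38*t/35 (k(y, t) = ((3 + (5 + 5*6))/(5 + 5*6))*t = ((3 + (5 + 30))/(5 + 30))*t = ((3 + 35)/35)*t = ((1/35)*38)*t = 38*t/35)
k(W, p) - 1*335 = (38/35)*(-20) - 1*335 = -152/7 - 335 = -2497/7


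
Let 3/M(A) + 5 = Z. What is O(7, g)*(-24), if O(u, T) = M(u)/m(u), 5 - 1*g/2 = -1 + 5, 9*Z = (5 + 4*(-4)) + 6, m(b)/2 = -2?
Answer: -81/25 ≈ -3.2400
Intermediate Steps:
m(b) = -4 (m(b) = 2*(-2) = -4)
Z = -5/9 (Z = ((5 + 4*(-4)) + 6)/9 = ((5 - 16) + 6)/9 = (-11 + 6)/9 = (⅑)*(-5) = -5/9 ≈ -0.55556)
M(A) = -27/50 (M(A) = 3/(-5 - 5/9) = 3/(-50/9) = 3*(-9/50) = -27/50)
g = 2 (g = 10 - 2*(-1 + 5) = 10 - 2*4 = 10 - 8 = 2)
O(u, T) = 27/200 (O(u, T) = -27/50/(-4) = -27/50*(-¼) = 27/200)
O(7, g)*(-24) = (27/200)*(-24) = -81/25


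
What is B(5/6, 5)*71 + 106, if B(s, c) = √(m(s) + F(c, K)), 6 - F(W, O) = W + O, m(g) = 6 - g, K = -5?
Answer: 106 + 71*√402/6 ≈ 343.26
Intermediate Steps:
F(W, O) = 6 - O - W (F(W, O) = 6 - (W + O) = 6 - (O + W) = 6 + (-O - W) = 6 - O - W)
B(s, c) = √(17 - c - s) (B(s, c) = √((6 - s) + (6 - 1*(-5) - c)) = √((6 - s) + (6 + 5 - c)) = √((6 - s) + (11 - c)) = √(17 - c - s))
B(5/6, 5)*71 + 106 = √(17 - 1*5 - 5/6)*71 + 106 = √(17 - 5 - 5/6)*71 + 106 = √(17 - 5 - 1*⅚)*71 + 106 = √(17 - 5 - ⅚)*71 + 106 = √(67/6)*71 + 106 = (√402/6)*71 + 106 = 71*√402/6 + 106 = 106 + 71*√402/6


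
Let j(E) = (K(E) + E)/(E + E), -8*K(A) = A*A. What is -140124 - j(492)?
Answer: -560375/4 ≈ -1.4009e+5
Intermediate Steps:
K(A) = -A²/8 (K(A) = -A*A/8 = -A²/8)
j(E) = (E - E²/8)/(2*E) (j(E) = (-E²/8 + E)/(E + E) = (E - E²/8)/((2*E)) = (E - E²/8)*(1/(2*E)) = (E - E²/8)/(2*E))
-140124 - j(492) = -140124 - (½ - 1/16*492) = -140124 - (½ - 123/4) = -140124 - 1*(-121/4) = -140124 + 121/4 = -560375/4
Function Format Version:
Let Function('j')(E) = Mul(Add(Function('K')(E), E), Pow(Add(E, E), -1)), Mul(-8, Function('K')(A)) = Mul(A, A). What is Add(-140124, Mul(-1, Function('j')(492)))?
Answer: Rational(-560375, 4) ≈ -1.4009e+5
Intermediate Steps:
Function('K')(A) = Mul(Rational(-1, 8), Pow(A, 2)) (Function('K')(A) = Mul(Rational(-1, 8), Mul(A, A)) = Mul(Rational(-1, 8), Pow(A, 2)))
Function('j')(E) = Mul(Rational(1, 2), Pow(E, -1), Add(E, Mul(Rational(-1, 8), Pow(E, 2)))) (Function('j')(E) = Mul(Add(Mul(Rational(-1, 8), Pow(E, 2)), E), Pow(Add(E, E), -1)) = Mul(Add(E, Mul(Rational(-1, 8), Pow(E, 2))), Pow(Mul(2, E), -1)) = Mul(Add(E, Mul(Rational(-1, 8), Pow(E, 2))), Mul(Rational(1, 2), Pow(E, -1))) = Mul(Rational(1, 2), Pow(E, -1), Add(E, Mul(Rational(-1, 8), Pow(E, 2)))))
Add(-140124, Mul(-1, Function('j')(492))) = Add(-140124, Mul(-1, Add(Rational(1, 2), Mul(Rational(-1, 16), 492)))) = Add(-140124, Mul(-1, Add(Rational(1, 2), Rational(-123, 4)))) = Add(-140124, Mul(-1, Rational(-121, 4))) = Add(-140124, Rational(121, 4)) = Rational(-560375, 4)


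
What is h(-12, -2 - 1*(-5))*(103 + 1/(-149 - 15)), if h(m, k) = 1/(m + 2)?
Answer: -16891/1640 ≈ -10.299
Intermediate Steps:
h(m, k) = 1/(2 + m)
h(-12, -2 - 1*(-5))*(103 + 1/(-149 - 15)) = (103 + 1/(-149 - 15))/(2 - 12) = (103 + 1/(-164))/(-10) = -(103 - 1/164)/10 = -⅒*16891/164 = -16891/1640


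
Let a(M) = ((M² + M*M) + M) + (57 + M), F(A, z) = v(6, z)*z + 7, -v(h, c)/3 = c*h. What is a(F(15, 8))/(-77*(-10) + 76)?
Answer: 2619817/846 ≈ 3096.7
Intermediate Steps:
v(h, c) = -3*c*h
F(A, z) = 7 - 18*z² (F(A, z) = (-3*z*6)*z + 7 = (-18*z)*z + 7 = -18*z² + 7 = 7 - 18*z²)
a(M) = 57 + 2*M + 2*M² (a(M) = ((M² + M²) + M) + (57 + M) = (2*M² + M) + (57 + M) = (M + 2*M²) + (57 + M) = 57 + 2*M + 2*M²)
a(F(15, 8))/(-77*(-10) + 76) = (57 + 2*(7 - 18*8²) + 2*(7 - 18*8²)²)/(-77*(-10) + 76) = (57 + 2*(7 - 18*64) + 2*(7 - 18*64)²)/(770 + 76) = (57 + 2*(7 - 1152) + 2*(7 - 1152)²)/846 = (57 + 2*(-1145) + 2*(-1145)²)*(1/846) = (57 - 2290 + 2*1311025)*(1/846) = (57 - 2290 + 2622050)*(1/846) = 2619817*(1/846) = 2619817/846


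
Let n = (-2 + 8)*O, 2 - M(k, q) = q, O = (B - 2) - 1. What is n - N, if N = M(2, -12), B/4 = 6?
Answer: 112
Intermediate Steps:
B = 24 (B = 4*6 = 24)
O = 21 (O = (24 - 2) - 1 = 22 - 1 = 21)
M(k, q) = 2 - q
N = 14 (N = 2 - 1*(-12) = 2 + 12 = 14)
n = 126 (n = (-2 + 8)*21 = 6*21 = 126)
n - N = 126 - 1*14 = 126 - 14 = 112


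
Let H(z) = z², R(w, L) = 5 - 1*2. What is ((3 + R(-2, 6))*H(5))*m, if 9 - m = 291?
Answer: -42300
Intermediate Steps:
R(w, L) = 3 (R(w, L) = 5 - 2 = 3)
m = -282 (m = 9 - 1*291 = 9 - 291 = -282)
((3 + R(-2, 6))*H(5))*m = ((3 + 3)*5²)*(-282) = (6*25)*(-282) = 150*(-282) = -42300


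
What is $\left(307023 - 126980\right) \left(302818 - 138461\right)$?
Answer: $29591327351$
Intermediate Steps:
$\left(307023 - 126980\right) \left(302818 - 138461\right) = 180043 \cdot 164357 = 29591327351$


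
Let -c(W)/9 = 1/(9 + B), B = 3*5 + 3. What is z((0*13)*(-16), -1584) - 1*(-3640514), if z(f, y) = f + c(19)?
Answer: 10921541/3 ≈ 3.6405e+6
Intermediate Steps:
B = 18 (B = 15 + 3 = 18)
c(W) = -⅓ (c(W) = -9/(9 + 18) = -9/27 = -9*1/27 = -⅓)
z(f, y) = -⅓ + f (z(f, y) = f - ⅓ = -⅓ + f)
z((0*13)*(-16), -1584) - 1*(-3640514) = (-⅓ + (0*13)*(-16)) - 1*(-3640514) = (-⅓ + 0*(-16)) + 3640514 = (-⅓ + 0) + 3640514 = -⅓ + 3640514 = 10921541/3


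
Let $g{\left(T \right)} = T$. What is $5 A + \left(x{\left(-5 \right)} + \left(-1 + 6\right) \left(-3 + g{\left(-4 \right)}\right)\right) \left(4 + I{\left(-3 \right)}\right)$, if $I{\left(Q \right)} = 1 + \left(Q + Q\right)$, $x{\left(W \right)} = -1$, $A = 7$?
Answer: $71$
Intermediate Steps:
$I{\left(Q \right)} = 1 + 2 Q$
$5 A + \left(x{\left(-5 \right)} + \left(-1 + 6\right) \left(-3 + g{\left(-4 \right)}\right)\right) \left(4 + I{\left(-3 \right)}\right) = 5 \cdot 7 + \left(-1 + \left(-1 + 6\right) \left(-3 - 4\right)\right) \left(4 + \left(1 + 2 \left(-3\right)\right)\right) = 35 + \left(-1 + 5 \left(-7\right)\right) \left(4 + \left(1 - 6\right)\right) = 35 + \left(-1 - 35\right) \left(4 - 5\right) = 35 - -36 = 35 + 36 = 71$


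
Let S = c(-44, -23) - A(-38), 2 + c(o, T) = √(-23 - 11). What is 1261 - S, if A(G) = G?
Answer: 1225 - I*√34 ≈ 1225.0 - 5.831*I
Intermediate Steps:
c(o, T) = -2 + I*√34 (c(o, T) = -2 + √(-23 - 11) = -2 + √(-34) = -2 + I*√34)
S = 36 + I*√34 (S = (-2 + I*√34) - 1*(-38) = (-2 + I*√34) + 38 = 36 + I*√34 ≈ 36.0 + 5.831*I)
1261 - S = 1261 - (36 + I*√34) = 1261 + (-36 - I*√34) = 1225 - I*√34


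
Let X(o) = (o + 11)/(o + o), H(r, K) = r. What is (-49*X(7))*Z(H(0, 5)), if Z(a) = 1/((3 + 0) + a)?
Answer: -21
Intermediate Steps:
X(o) = (11 + o)/(2*o) (X(o) = (11 + o)/((2*o)) = (11 + o)*(1/(2*o)) = (11 + o)/(2*o))
Z(a) = 1/(3 + a)
(-49*X(7))*Z(H(0, 5)) = (-49*(11 + 7)/(2*7))/(3 + 0) = -49*18/(2*7)/3 = -49*9/7*(⅓) = -63*⅓ = -21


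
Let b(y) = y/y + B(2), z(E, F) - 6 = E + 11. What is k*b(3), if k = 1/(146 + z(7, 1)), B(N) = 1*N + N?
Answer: 1/34 ≈ 0.029412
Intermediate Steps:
B(N) = 2*N (B(N) = N + N = 2*N)
z(E, F) = 17 + E (z(E, F) = 6 + (E + 11) = 6 + (11 + E) = 17 + E)
k = 1/170 (k = 1/(146 + (17 + 7)) = 1/(146 + 24) = 1/170 ≈ 0.0058824)
b(y) = 5 (b(y) = y/y + 2*2 = 1 + 4 = 5)
k*b(3) = (1/170)*5 = 1/34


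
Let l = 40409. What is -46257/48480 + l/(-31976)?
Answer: -143255923/64591520 ≈ -2.2179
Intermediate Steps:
-46257/48480 + l/(-31976) = -46257/48480 + 40409/(-31976) = -46257*1/48480 + 40409*(-1/31976) = -15419/16160 - 40409/31976 = -143255923/64591520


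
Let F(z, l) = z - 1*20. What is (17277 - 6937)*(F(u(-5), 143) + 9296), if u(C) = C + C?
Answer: 95810440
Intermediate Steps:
u(C) = 2*C
F(z, l) = -20 + z (F(z, l) = z - 20 = -20 + z)
(17277 - 6937)*(F(u(-5), 143) + 9296) = (17277 - 6937)*((-20 + 2*(-5)) + 9296) = 10340*((-20 - 10) + 9296) = 10340*(-30 + 9296) = 10340*9266 = 95810440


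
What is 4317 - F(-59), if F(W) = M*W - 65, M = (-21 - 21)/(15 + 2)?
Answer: 72016/17 ≈ 4236.2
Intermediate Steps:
M = -42/17 ≈ -2.4706
F(W) = -65 - 42*W/17 (F(W) = -42*W/17 - 65 = -65 - 42*W/17)
4317 - F(-59) = 4317 - (-65 - 42/17*(-59)) = 4317 - (-65 + 2478/17) = 4317 - 1*1373/17 = 4317 - 1373/17 = 72016/17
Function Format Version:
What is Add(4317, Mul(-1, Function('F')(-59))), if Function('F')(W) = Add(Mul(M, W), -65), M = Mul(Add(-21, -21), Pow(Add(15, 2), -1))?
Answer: Rational(72016, 17) ≈ 4236.2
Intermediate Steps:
M = Rational(-42, 17) (M = Mul(-42, Pow(17, -1)) = Mul(-42, Rational(1, 17)) = Rational(-42, 17) ≈ -2.4706)
Function('F')(W) = Add(-65, Mul(Rational(-42, 17), W)) (Function('F')(W) = Add(Mul(Rational(-42, 17), W), -65) = Add(-65, Mul(Rational(-42, 17), W)))
Add(4317, Mul(-1, Function('F')(-59))) = Add(4317, Mul(-1, Add(-65, Mul(Rational(-42, 17), -59)))) = Add(4317, Mul(-1, Add(-65, Rational(2478, 17)))) = Add(4317, Mul(-1, Rational(1373, 17))) = Add(4317, Rational(-1373, 17)) = Rational(72016, 17)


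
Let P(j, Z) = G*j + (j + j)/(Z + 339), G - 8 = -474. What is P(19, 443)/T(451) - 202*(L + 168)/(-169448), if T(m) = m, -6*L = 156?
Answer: -145388254679/7470157442 ≈ -19.463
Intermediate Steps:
G = -466 (G = 8 - 474 = -466)
L = -26 (L = -⅙*156 = -26)
P(j, Z) = -466*j + 2*j/(339 + Z) (P(j, Z) = -466*j + (j + j)/(Z + 339) = -466*j + (2*j)/(339 + Z) = -466*j + 2*j/(339 + Z))
P(19, 443)/T(451) - 202*(L + 168)/(-169448) = -2*19*(78986 + 233*443)/(339 + 443)/451 - 202*(-26 + 168)/(-169448) = -2*19*(78986 + 103219)/782*(1/451) - 202*142*(-1/169448) = -2*19*1/782*182205*(1/451) - 28684*(-1/169448) = -3461895/391*1/451 + 7171/42362 = -3461895/176341 + 7171/42362 = -145388254679/7470157442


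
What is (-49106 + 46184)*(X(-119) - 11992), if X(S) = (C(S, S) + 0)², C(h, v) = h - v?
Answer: 35040624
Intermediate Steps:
X(S) = 0 (X(S) = ((S - S) + 0)² = (0 + 0)² = 0² = 0)
(-49106 + 46184)*(X(-119) - 11992) = (-49106 + 46184)*(0 - 11992) = -2922*(-11992) = 35040624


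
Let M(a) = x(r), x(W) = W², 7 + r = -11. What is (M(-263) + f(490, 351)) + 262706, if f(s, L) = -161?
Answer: 262869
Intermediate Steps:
r = -18 (r = -7 - 11 = -18)
M(a) = 324 (M(a) = (-18)² = 324)
(M(-263) + f(490, 351)) + 262706 = (324 - 161) + 262706 = 163 + 262706 = 262869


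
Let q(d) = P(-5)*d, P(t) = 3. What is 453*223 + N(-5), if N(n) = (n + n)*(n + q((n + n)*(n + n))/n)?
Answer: 101669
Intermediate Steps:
q(d) = 3*d
N(n) = 26*n² (N(n) = (n + n)*(n + (3*((n + n)*(n + n)))/n) = (2*n)*(n + (3*((2*n)*(2*n)))/n) = (2*n)*(n + (3*(4*n²))/n) = (2*n)*(n + (12*n²)/n) = (2*n)*(n + 12*n) = (2*n)*(13*n) = 26*n²)
453*223 + N(-5) = 453*223 + 26*(-5)² = 101019 + 26*25 = 101019 + 650 = 101669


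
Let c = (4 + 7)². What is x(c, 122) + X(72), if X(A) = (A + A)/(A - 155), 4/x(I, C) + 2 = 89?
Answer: -12196/7221 ≈ -1.6890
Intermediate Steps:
c = 121 (c = 11² = 121)
x(I, C) = 4/87 (x(I, C) = 4/(-2 + 89) = 4/87)
X(A) = 2*A/(-155 + A) (X(A) = (2*A)/(-155 + A) = 2*A/(-155 + A))
x(c, 122) + X(72) = 4/87 + 2*72/(-155 + 72) = 4/87 + 2*72/(-83) = 4/87 + 2*72*(-1/83) = 4/87 - 144/83 = -12196/7221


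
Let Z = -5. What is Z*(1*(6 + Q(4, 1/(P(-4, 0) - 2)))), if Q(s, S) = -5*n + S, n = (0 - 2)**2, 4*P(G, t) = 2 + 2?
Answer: 75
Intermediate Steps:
P(G, t) = 1 (P(G, t) = (2 + 2)/4 = (1/4)*4 = 1)
n = 4 (n = (-2)**2 = 4)
Q(s, S) = -20 + S (Q(s, S) = -5*4 + S = -20 + S)
Z*(1*(6 + Q(4, 1/(P(-4, 0) - 2)))) = -5*(6 + (-20 + 1/(1 - 2))) = -5*(6 + (-20 + 1/(-1))) = -5*(6 + (-20 - 1)) = -5*(6 - 21) = -5*(-15) = 75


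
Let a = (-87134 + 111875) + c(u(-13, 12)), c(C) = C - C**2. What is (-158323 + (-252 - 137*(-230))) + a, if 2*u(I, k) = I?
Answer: -409491/4 ≈ -1.0237e+5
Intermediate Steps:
u(I, k) = I/2
a = 98769/4 (a = (-87134 + 111875) + ((1/2)*(-13))*(1 - (-13)/2) = 24741 - 13*(1 - 1*(-13/2))/2 = 24741 - 13*(1 + 13/2)/2 = 24741 - 13/2*15/2 = 24741 - 195/4 = 98769/4 ≈ 24692.)
(-158323 + (-252 - 137*(-230))) + a = (-158323 + (-252 - 137*(-230))) + 98769/4 = (-158323 + (-252 + 31510)) + 98769/4 = (-158323 + 31258) + 98769/4 = -127065 + 98769/4 = -409491/4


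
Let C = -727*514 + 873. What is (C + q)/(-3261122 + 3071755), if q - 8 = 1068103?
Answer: -695306/189367 ≈ -3.6717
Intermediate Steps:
q = 1068111 (q = 8 + 1068103 = 1068111)
C = -372805 (C = -373678 + 873 = -372805)
(C + q)/(-3261122 + 3071755) = (-372805 + 1068111)/(-3261122 + 3071755) = 695306/(-189367) = 695306*(-1/189367) = -695306/189367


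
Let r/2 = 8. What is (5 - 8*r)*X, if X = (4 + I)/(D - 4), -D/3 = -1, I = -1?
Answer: 369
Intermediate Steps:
r = 16 (r = 2*8 = 16)
D = 3 (D = -3*(-1) = 3)
X = -3 (X = (4 - 1)/(3 - 4) = 3/(-1) = 3*(-1) = -3)
(5 - 8*r)*X = (5 - 8*16)*(-3) = (5 - 128)*(-3) = -123*(-3) = 369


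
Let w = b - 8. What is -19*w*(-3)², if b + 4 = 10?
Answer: 342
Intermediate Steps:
b = 6 (b = -4 + 10 = 6)
w = -2 (w = 6 - 8 = -2)
-19*w*(-3)² = -19*(-2)*(-3)² = 38*9 = 342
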